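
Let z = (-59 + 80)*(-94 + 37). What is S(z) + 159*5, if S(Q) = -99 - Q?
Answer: 1893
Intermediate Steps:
z = -1197 (z = 21*(-57) = -1197)
S(z) + 159*5 = (-99 - 1*(-1197)) + 159*5 = (-99 + 1197) + 795 = 1098 + 795 = 1893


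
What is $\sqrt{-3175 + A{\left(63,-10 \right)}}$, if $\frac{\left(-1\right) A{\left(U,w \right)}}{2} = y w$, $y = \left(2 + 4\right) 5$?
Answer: $5 i \sqrt{103} \approx 50.744 i$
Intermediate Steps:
$y = 30$ ($y = 6 \cdot 5 = 30$)
$A{\left(U,w \right)} = - 60 w$ ($A{\left(U,w \right)} = - 2 \cdot 30 w = - 60 w$)
$\sqrt{-3175 + A{\left(63,-10 \right)}} = \sqrt{-3175 - -600} = \sqrt{-3175 + 600} = \sqrt{-2575} = 5 i \sqrt{103}$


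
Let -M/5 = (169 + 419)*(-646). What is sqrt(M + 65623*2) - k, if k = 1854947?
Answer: -1854947 + sqrt(2030486) ≈ -1.8535e+6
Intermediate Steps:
M = 1899240 (M = -5*(169 + 419)*(-646) = -2940*(-646) = -5*(-379848) = 1899240)
sqrt(M + 65623*2) - k = sqrt(1899240 + 65623*2) - 1*1854947 = sqrt(1899240 + 131246) - 1854947 = sqrt(2030486) - 1854947 = -1854947 + sqrt(2030486)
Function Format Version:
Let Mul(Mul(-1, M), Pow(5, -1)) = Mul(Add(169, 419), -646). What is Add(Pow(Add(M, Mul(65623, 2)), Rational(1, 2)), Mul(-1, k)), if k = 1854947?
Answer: Add(-1854947, Pow(2030486, Rational(1, 2))) ≈ -1.8535e+6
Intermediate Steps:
M = 1899240 (M = Mul(-5, Mul(Add(169, 419), -646)) = Mul(-5, Mul(588, -646)) = Mul(-5, -379848) = 1899240)
Add(Pow(Add(M, Mul(65623, 2)), Rational(1, 2)), Mul(-1, k)) = Add(Pow(Add(1899240, Mul(65623, 2)), Rational(1, 2)), Mul(-1, 1854947)) = Add(Pow(Add(1899240, 131246), Rational(1, 2)), -1854947) = Add(Pow(2030486, Rational(1, 2)), -1854947) = Add(-1854947, Pow(2030486, Rational(1, 2)))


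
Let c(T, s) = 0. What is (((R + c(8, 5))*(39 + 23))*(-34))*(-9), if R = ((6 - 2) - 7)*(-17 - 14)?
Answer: 1764396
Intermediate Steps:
R = 93 (R = (4 - 7)*(-31) = -3*(-31) = 93)
(((R + c(8, 5))*(39 + 23))*(-34))*(-9) = (((93 + 0)*(39 + 23))*(-34))*(-9) = ((93*62)*(-34))*(-9) = (5766*(-34))*(-9) = -196044*(-9) = 1764396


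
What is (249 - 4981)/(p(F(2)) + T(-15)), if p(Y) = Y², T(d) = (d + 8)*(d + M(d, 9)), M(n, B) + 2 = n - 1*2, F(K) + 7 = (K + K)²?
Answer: -4732/319 ≈ -14.834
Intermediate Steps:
F(K) = -7 + 4*K² (F(K) = -7 + (K + K)² = -7 + (2*K)² = -7 + 4*K²)
M(n, B) = -4 + n (M(n, B) = -2 + (n - 1*2) = -2 + (n - 2) = -2 + (-2 + n) = -4 + n)
T(d) = (-4 + 2*d)*(8 + d) (T(d) = (d + 8)*(d + (-4 + d)) = (8 + d)*(-4 + 2*d) = (-4 + 2*d)*(8 + d))
(249 - 4981)/(p(F(2)) + T(-15)) = (249 - 4981)/((-7 + 4*2²)² + (-32 + 2*(-15)² + 12*(-15))) = -4732/((-7 + 4*4)² + (-32 + 2*225 - 180)) = -4732/((-7 + 16)² + (-32 + 450 - 180)) = -4732/(9² + 238) = -4732/(81 + 238) = -4732/319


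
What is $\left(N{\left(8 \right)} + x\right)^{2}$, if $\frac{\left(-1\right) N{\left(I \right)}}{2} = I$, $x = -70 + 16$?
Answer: $4900$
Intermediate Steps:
$x = -54$
$N{\left(I \right)} = - 2 I$
$\left(N{\left(8 \right)} + x\right)^{2} = \left(\left(-2\right) 8 - 54\right)^{2} = \left(-16 - 54\right)^{2} = \left(-70\right)^{2} = 4900$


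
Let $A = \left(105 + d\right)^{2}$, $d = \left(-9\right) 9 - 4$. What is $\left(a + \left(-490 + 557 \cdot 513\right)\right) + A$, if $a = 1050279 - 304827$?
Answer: $1031103$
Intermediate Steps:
$a = 745452$
$d = -85$ ($d = -81 - 4 = -85$)
$A = 400$ ($A = \left(105 - 85\right)^{2} = 20^{2} = 400$)
$\left(a + \left(-490 + 557 \cdot 513\right)\right) + A = \left(745452 + \left(-490 + 557 \cdot 513\right)\right) + 400 = \left(745452 + \left(-490 + 285741\right)\right) + 400 = \left(745452 + 285251\right) + 400 = 1030703 + 400 = 1031103$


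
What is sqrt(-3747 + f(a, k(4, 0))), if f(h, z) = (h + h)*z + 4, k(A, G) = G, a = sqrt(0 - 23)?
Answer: I*sqrt(3743) ≈ 61.18*I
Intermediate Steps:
a = I*sqrt(23) (a = sqrt(-23) = I*sqrt(23) ≈ 4.7958*I)
f(h, z) = 4 + 2*h*z (f(h, z) = (2*h)*z + 4 = 2*h*z + 4 = 4 + 2*h*z)
sqrt(-3747 + f(a, k(4, 0))) = sqrt(-3747 + (4 + 2*(I*sqrt(23))*0)) = sqrt(-3747 + (4 + 0)) = sqrt(-3747 + 4) = sqrt(-3743) = I*sqrt(3743)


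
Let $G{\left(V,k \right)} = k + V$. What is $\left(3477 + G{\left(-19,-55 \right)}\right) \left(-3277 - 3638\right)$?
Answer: $-23531745$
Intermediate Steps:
$G{\left(V,k \right)} = V + k$
$\left(3477 + G{\left(-19,-55 \right)}\right) \left(-3277 - 3638\right) = \left(3477 - 74\right) \left(-3277 - 3638\right) = \left(3477 - 74\right) \left(-6915\right) = 3403 \left(-6915\right) = -23531745$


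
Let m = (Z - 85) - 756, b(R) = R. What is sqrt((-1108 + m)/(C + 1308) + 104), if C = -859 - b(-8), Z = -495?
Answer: 34*sqrt(17823)/457 ≈ 9.9324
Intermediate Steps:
C = -851 (C = -859 - 1*(-8) = -859 + 8 = -851)
m = -1336 (m = (-495 - 85) - 756 = -580 - 756 = -1336)
sqrt((-1108 + m)/(C + 1308) + 104) = sqrt((-1108 - 1336)/(-851 + 1308) + 104) = sqrt(-2444/457 + 104) = sqrt(45084/457) = 34*sqrt(17823)/457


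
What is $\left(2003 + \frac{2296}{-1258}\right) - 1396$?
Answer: $\frac{380655}{629} \approx 605.17$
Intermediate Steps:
$\left(2003 + \frac{2296}{-1258}\right) - 1396 = \left(2003 + 2296 \left(- \frac{1}{1258}\right)\right) - 1396 = \left(2003 - \frac{1148}{629}\right) - 1396 = \frac{1258739}{629} - 1396 = \frac{380655}{629}$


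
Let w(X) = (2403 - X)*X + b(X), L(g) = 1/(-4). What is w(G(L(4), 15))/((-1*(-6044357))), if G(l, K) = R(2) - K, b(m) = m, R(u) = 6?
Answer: -21717/6044357 ≈ -0.0035929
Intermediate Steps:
L(g) = -1/4
G(l, K) = 6 - K
w(X) = X + X*(2403 - X) (w(X) = (2403 - X)*X + X = X*(2403 - X) + X = X + X*(2403 - X))
w(G(L(4), 15))/((-1*(-6044357))) = ((6 - 1*15)*(2404 - (6 - 1*15)))/((-1*(-6044357))) = ((6 - 15)*(2404 - (6 - 15)))/6044357 = -9*(2404 - 1*(-9))*(1/6044357) = -9*(2404 + 9)*(1/6044357) = -9*2413*(1/6044357) = -21717*1/6044357 = -21717/6044357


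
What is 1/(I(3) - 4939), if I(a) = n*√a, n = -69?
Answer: -4939/24379438 + 69*√3/24379438 ≈ -0.00019769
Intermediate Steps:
I(a) = -69*√a
1/(I(3) - 4939) = 1/(-69*√3 - 4939) = 1/(-4939 - 69*√3)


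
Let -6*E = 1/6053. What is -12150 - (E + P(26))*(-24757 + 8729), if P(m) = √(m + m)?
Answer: -220639864/18159 + 32056*√13 ≈ 1.0343e+5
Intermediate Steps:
E = -1/36318 (E = -⅙/6053 = -⅙*1/6053 = -1/36318 ≈ -2.7535e-5)
P(m) = √2*√m (P(m) = √(2*m) = √2*√m)
-12150 - (E + P(26))*(-24757 + 8729) = -12150 - (-1/36318 + √2*√26)*(-24757 + 8729) = -12150 - (-1/36318 + 2*√13)*(-16028) = -12150 - (8014/18159 - 32056*√13) = -12150 + (-8014/18159 + 32056*√13) = -220639864/18159 + 32056*√13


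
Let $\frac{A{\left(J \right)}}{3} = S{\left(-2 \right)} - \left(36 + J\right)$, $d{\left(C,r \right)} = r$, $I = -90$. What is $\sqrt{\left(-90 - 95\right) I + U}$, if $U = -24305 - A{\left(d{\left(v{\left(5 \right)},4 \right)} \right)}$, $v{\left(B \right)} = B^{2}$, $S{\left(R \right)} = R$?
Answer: $i \sqrt{7529} \approx 86.77 i$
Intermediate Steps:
$A{\left(J \right)} = -114 - 3 J$ ($A{\left(J \right)} = 3 \left(-2 - \left(36 + J\right)\right) = 3 \left(-38 - J\right) = -114 - 3 J$)
$U = -24179$ ($U = -24305 - \left(-114 - 12\right) = -24305 - -126 = -24305 + 126 = -24179$)
$\sqrt{\left(-90 - 95\right) I + U} = \sqrt{\left(-90 - 95\right) \left(-90\right) - 24179} = \sqrt{\left(-185\right) \left(-90\right) - 24179} = \sqrt{16650 - 24179} = \sqrt{-7529} = i \sqrt{7529}$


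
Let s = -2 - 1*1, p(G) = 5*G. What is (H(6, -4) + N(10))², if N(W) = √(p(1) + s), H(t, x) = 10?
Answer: (10 + √2)² ≈ 130.28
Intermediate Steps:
s = -3 (s = -2 - 1 = -3)
N(W) = √2 (N(W) = √(5*1 - 3) = √(5 - 3) = √2)
(H(6, -4) + N(10))² = (10 + √2)²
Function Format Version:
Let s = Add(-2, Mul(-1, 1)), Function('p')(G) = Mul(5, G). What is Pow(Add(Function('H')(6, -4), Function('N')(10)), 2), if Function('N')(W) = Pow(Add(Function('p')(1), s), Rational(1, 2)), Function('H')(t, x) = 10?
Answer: Pow(Add(10, Pow(2, Rational(1, 2))), 2) ≈ 130.28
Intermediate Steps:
s = -3 (s = Add(-2, -1) = -3)
Function('N')(W) = Pow(2, Rational(1, 2)) (Function('N')(W) = Pow(Add(Mul(5, 1), -3), Rational(1, 2)) = Pow(Add(5, -3), Rational(1, 2)) = Pow(2, Rational(1, 2)))
Pow(Add(Function('H')(6, -4), Function('N')(10)), 2) = Pow(Add(10, Pow(2, Rational(1, 2))), 2)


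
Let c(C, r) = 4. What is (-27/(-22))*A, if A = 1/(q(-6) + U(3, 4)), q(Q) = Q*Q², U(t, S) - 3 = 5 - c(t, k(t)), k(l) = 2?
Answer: -27/4664 ≈ -0.0057890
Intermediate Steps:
U(t, S) = 4 (U(t, S) = 3 + (5 - 1*4) = 3 + (5 - 4) = 3 + 1 = 4)
q(Q) = Q³
A = -1/212 (A = 1/((-6)³ + 4) = 1/(-216 + 4) = 1/(-212) = -1/212 ≈ -0.0047170)
(-27/(-22))*A = -27/(-22)*(-1/212) = -27*(-1/22)*(-1/212) = (27/22)*(-1/212) = -27/4664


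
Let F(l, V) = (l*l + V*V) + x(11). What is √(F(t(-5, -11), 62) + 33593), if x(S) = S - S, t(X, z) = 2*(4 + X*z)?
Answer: √51361 ≈ 226.63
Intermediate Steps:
t(X, z) = 8 + 2*X*z
x(S) = 0
F(l, V) = V² + l² (F(l, V) = (l*l + V*V) + 0 = (l² + V²) + 0 = (V² + l²) + 0 = V² + l²)
√(F(t(-5, -11), 62) + 33593) = √((62² + (8 + 2*(-5)*(-11))²) + 33593) = √((3844 + (8 + 110)²) + 33593) = √((3844 + 118²) + 33593) = √((3844 + 13924) + 33593) = √(17768 + 33593) = √51361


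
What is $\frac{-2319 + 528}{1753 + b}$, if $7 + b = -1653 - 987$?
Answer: $\frac{597}{298} \approx 2.0034$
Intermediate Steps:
$b = -2647$ ($b = -7 - 2640 = -2647$)
$\frac{-2319 + 528}{1753 + b} = \frac{-2319 + 528}{1753 - 2647} = - \frac{1791}{-894} = \left(-1791\right) \left(- \frac{1}{894}\right) = \frac{597}{298}$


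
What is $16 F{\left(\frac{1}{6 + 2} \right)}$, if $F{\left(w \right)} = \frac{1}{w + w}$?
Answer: $64$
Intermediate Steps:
$F{\left(w \right)} = \frac{1}{2 w}$
$16 F{\left(\frac{1}{6 + 2} \right)} = 16 \frac{1}{2 \frac{1}{6 + 2}} = 16 \frac{1}{2 \cdot \frac{1}{8}} = 16 \frac{\frac{1}{\frac{1}{8}}}{2} = 16 \cdot \frac{1}{2} \cdot 8 = 16 \cdot 4 = 64$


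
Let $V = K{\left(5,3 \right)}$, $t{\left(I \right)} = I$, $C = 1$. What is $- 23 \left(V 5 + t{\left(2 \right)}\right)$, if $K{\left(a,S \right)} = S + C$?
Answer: $-506$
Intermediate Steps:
$K{\left(a,S \right)} = 1 + S$ ($K{\left(a,S \right)} = S + 1 = 1 + S$)
$V = 4$ ($V = 1 + 3 = 4$)
$- 23 \left(V 5 + t{\left(2 \right)}\right) = - 23 \left(4 \cdot 5 + 2\right) = - 23 \left(20 + 2\right) = \left(-23\right) 22 = -506$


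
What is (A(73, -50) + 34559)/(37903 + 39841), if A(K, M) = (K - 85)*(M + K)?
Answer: 34283/77744 ≈ 0.44097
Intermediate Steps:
A(K, M) = (-85 + K)*(K + M)
(A(73, -50) + 34559)/(37903 + 39841) = ((73**2 - 85*73 - 85*(-50) + 73*(-50)) + 34559)/(37903 + 39841) = ((5329 - 6205 + 4250 - 3650) + 34559)/77744 = (-276 + 34559)*(1/77744) = 34283*(1/77744) = 34283/77744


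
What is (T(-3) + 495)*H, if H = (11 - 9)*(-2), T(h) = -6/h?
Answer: -1988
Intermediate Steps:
H = -4 (H = 2*(-2) = -4)
(T(-3) + 495)*H = (-6/(-3) + 495)*(-4) = (-6*(-⅓) + 495)*(-4) = (2 + 495)*(-4) = 497*(-4) = -1988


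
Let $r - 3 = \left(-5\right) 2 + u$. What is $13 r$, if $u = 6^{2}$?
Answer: $377$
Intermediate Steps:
$u = 36$
$r = 29$ ($r = 3 + \left(\left(-5\right) 2 + 36\right) = 3 + \left(-10 + 36\right) = 3 + 26 = 29$)
$13 r = 13 \cdot 29 = 377$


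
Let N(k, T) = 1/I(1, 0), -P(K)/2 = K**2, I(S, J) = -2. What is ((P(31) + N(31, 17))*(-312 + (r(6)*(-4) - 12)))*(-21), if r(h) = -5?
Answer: -12273240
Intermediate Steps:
P(K) = -2*K**2
N(k, T) = -1/2 (N(k, T) = 1/(-2) = -1/2)
((P(31) + N(31, 17))*(-312 + (r(6)*(-4) - 12)))*(-21) = ((-2*31**2 - 1/2)*(-312 + (-5*(-4) - 12)))*(-21) = ((-2*961 - 1/2)*(-312 + (20 - 12)))*(-21) = ((-1922 - 1/2)*(-312 + 8))*(-21) = -3845/2*(-304)*(-21) = 584440*(-21) = -12273240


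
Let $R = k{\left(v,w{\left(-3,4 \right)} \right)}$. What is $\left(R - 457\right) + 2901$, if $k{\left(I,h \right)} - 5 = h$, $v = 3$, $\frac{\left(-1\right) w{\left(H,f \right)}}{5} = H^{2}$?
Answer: $2404$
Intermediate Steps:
$w{\left(H,f \right)} = - 5 H^{2}$
$k{\left(I,h \right)} = 5 + h$
$R = -40$ ($R = 5 - 5 \left(-3\right)^{2} = 5 - 45 = -40$)
$\left(R - 457\right) + 2901 = \left(-40 - 457\right) + 2901 = -497 + 2901 = 2404$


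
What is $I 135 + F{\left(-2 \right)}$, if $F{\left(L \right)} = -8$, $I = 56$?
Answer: $7552$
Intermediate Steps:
$I 135 + F{\left(-2 \right)} = 56 \cdot 135 - 8 = 7560 - 8 = 7552$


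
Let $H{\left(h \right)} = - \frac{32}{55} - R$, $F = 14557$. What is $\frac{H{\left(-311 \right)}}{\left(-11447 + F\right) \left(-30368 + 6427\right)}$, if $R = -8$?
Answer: $- \frac{204}{2047554025} \approx -9.9631 \cdot 10^{-8}$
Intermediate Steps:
$H{\left(h \right)} = \frac{408}{55}$ ($H{\left(h \right)} = - \frac{32}{55} - -8 = \left(-32\right) \frac{1}{55} + 8 = - \frac{32}{55} + 8 = \frac{408}{55}$)
$\frac{H{\left(-311 \right)}}{\left(-11447 + F\right) \left(-30368 + 6427\right)} = \frac{408}{55 \left(-11447 + 14557\right) \left(-30368 + 6427\right)} = \frac{408}{55 \cdot 3110 \left(-23941\right)} = \frac{408}{55 \left(-74456510\right)} = \frac{408}{55} \left(- \frac{1}{74456510}\right) = - \frac{204}{2047554025}$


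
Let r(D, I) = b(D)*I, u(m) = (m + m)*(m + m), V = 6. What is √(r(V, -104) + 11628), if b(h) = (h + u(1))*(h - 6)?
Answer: 6*√323 ≈ 107.83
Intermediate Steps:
u(m) = 4*m² (u(m) = (2*m)*(2*m) = 4*m²)
b(h) = (-6 + h)*(4 + h) (b(h) = (h + 4*1²)*(h - 6) = (h + 4*1)*(-6 + h) = (h + 4)*(-6 + h) = (4 + h)*(-6 + h) = (-6 + h)*(4 + h))
r(D, I) = I*(-24 + D² - 2*D) (r(D, I) = (-24 + D² - 2*D)*I = I*(-24 + D² - 2*D))
√(r(V, -104) + 11628) = √(-104*(-24 + 6² - 2*6) + 11628) = √(-104*(-24 + 36 - 12) + 11628) = √(-104*0 + 11628) = √(0 + 11628) = √11628 = 6*√323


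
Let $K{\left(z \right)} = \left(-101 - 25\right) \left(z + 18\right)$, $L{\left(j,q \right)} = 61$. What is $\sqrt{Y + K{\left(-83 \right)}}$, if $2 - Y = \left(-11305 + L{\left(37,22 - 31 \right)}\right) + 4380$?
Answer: $4 \sqrt{941} \approx 122.7$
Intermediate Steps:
$K{\left(z \right)} = -2268 - 126 z$ ($K{\left(z \right)} = - 126 \left(18 + z\right) = -2268 - 126 z$)
$Y = 6866$ ($Y = 2 - \left(\left(-11305 + 61\right) + 4380\right) = 2 - \left(-11244 + 4380\right) = 2 - -6864 = 2 + 6864 = 6866$)
$\sqrt{Y + K{\left(-83 \right)}} = \sqrt{6866 - -8190} = \sqrt{6866 + \left(-2268 + 10458\right)} = \sqrt{6866 + 8190} = \sqrt{15056} = 4 \sqrt{941}$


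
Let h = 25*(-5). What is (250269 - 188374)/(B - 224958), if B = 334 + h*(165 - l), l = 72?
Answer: -61895/236249 ≈ -0.26199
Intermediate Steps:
h = -125
B = -11291 (B = 334 - 125*(165 - 1*72) = 334 - 125*(165 - 72) = 334 - 125*93 = 334 - 11625 = -11291)
(250269 - 188374)/(B - 224958) = (250269 - 188374)/(-11291 - 224958) = 61895/(-236249) = 61895*(-1/236249) = -61895/236249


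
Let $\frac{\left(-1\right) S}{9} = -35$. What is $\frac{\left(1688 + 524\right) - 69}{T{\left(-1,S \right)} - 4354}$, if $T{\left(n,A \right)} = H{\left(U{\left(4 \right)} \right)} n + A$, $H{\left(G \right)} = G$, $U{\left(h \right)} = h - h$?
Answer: $- \frac{2143}{4039} \approx -0.53058$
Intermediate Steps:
$U{\left(h \right)} = 0$
$S = 315$ ($S = \left(-9\right) \left(-35\right) = 315$)
$T{\left(n,A \right)} = A$ ($T{\left(n,A \right)} = 0 n + A = 0 + A = A$)
$\frac{\left(1688 + 524\right) - 69}{T{\left(-1,S \right)} - 4354} = \frac{\left(1688 + 524\right) - 69}{315 - 4354} = \frac{2212 - 69}{-4039} = 2143 \left(- \frac{1}{4039}\right) = - \frac{2143}{4039}$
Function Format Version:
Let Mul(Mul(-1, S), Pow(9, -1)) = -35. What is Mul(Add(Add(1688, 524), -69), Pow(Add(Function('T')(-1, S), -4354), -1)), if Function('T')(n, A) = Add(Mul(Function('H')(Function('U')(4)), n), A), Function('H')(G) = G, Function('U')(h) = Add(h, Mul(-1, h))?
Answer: Rational(-2143, 4039) ≈ -0.53058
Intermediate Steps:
Function('U')(h) = 0
S = 315 (S = Mul(-9, -35) = 315)
Function('T')(n, A) = A (Function('T')(n, A) = Add(Mul(0, n), A) = Add(0, A) = A)
Mul(Add(Add(1688, 524), -69), Pow(Add(Function('T')(-1, S), -4354), -1)) = Mul(Add(Add(1688, 524), -69), Pow(Add(315, -4354), -1)) = Mul(Add(2212, -69), Pow(-4039, -1)) = Mul(2143, Rational(-1, 4039)) = Rational(-2143, 4039)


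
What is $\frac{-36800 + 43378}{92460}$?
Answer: $\frac{143}{2010} \approx 0.071144$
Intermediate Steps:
$\frac{-36800 + 43378}{92460} = 6578 \cdot \frac{1}{92460} = \frac{143}{2010}$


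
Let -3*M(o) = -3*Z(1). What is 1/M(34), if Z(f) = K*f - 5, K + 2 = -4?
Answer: -1/11 ≈ -0.090909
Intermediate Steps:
K = -6 (K = -2 - 4 = -6)
Z(f) = -5 - 6*f (Z(f) = -6*f - 5 = -5 - 6*f)
M(o) = -11 (M(o) = -(-1)*(-5 - 6*1) = -(-1)*(-5 - 6) = -(-1)*(-11) = -⅓*33 = -11)
1/M(34) = 1/(-11) = -1/11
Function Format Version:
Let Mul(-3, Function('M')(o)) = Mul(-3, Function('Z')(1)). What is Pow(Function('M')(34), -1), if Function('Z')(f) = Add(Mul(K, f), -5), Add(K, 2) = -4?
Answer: Rational(-1, 11) ≈ -0.090909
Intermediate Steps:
K = -6 (K = Add(-2, -4) = -6)
Function('Z')(f) = Add(-5, Mul(-6, f)) (Function('Z')(f) = Add(Mul(-6, f), -5) = Add(-5, Mul(-6, f)))
Function('M')(o) = -11 (Function('M')(o) = Mul(Rational(-1, 3), Mul(-3, Add(-5, Mul(-6, 1)))) = Mul(Rational(-1, 3), Mul(-3, Add(-5, -6))) = Mul(Rational(-1, 3), Mul(-3, -11)) = Mul(Rational(-1, 3), 33) = -11)
Pow(Function('M')(34), -1) = Pow(-11, -1) = Rational(-1, 11)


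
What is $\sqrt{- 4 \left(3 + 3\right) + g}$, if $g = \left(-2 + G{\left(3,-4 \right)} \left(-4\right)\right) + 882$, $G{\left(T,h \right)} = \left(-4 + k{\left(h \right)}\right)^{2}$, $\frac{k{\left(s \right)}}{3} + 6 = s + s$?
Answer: $2 i \sqrt{1902} \approx 87.224 i$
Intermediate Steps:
$k{\left(s \right)} = -18 + 6 s$ ($k{\left(s \right)} = -18 + 3 \left(s + s\right) = -18 + 3 \cdot 2 s = -18 + 6 s$)
$G{\left(T,h \right)} = \left(-22 + 6 h\right)^{2}$ ($G{\left(T,h \right)} = \left(-4 + \left(-18 + 6 h\right)\right)^{2} = \left(-22 + 6 h\right)^{2}$)
$g = -7584$ ($g = \left(-2 + 4 \left(-11 + 3 \left(-4\right)\right)^{2} \left(-4\right)\right) + 882 = \left(-2 + 4 \left(-11 - 12\right)^{2} \left(-4\right)\right) + 882 = \left(-2 + 4 \left(-23\right)^{2} \left(-4\right)\right) + 882 = \left(-2 + 4 \cdot 529 \left(-4\right)\right) + 882 = \left(-2 + 2116 \left(-4\right)\right) + 882 = \left(-2 - 8464\right) + 882 = -8466 + 882 = -7584$)
$\sqrt{- 4 \left(3 + 3\right) + g} = \sqrt{- 4 \left(3 + 3\right) - 7584} = \sqrt{\left(-4\right) 6 - 7584} = \sqrt{-24 - 7584} = \sqrt{-7608} = 2 i \sqrt{1902}$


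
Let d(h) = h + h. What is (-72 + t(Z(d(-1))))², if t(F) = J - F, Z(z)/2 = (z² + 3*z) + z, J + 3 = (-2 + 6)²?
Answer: 2601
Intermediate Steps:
J = 13 (J = -3 + (-2 + 6)² = -3 + 4² = -3 + 16 = 13)
d(h) = 2*h
Z(z) = 2*z² + 8*z (Z(z) = 2*((z² + 3*z) + z) = 2*(z² + 4*z) = 2*z² + 8*z)
t(F) = 13 - F
(-72 + t(Z(d(-1))))² = (-72 + (13 - 2*2*(-1)*(4 + 2*(-1))))² = (-72 + (13 - 2*(-2)*(4 - 2)))² = (-72 + (13 - 2*(-2)*2))² = (-72 + (13 - 1*(-8)))² = (-72 + (13 + 8))² = (-72 + 21)² = (-51)² = 2601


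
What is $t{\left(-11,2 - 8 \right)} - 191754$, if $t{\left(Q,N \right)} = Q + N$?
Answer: $-191771$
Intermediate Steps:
$t{\left(Q,N \right)} = N + Q$
$t{\left(-11,2 - 8 \right)} - 191754 = \left(\left(2 - 8\right) - 11\right) - 191754 = \left(-6 - 11\right) - 191754 = -17 - 191754 = -191771$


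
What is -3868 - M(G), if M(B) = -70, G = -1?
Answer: -3798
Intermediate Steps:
-3868 - M(G) = -3868 - 1*(-70) = -3868 + 70 = -3798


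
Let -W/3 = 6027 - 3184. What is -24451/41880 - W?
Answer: 357170069/41880 ≈ 8528.4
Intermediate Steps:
W = -8529 (W = -3*(6027 - 3184) = -3*2843 = -8529)
-24451/41880 - W = -24451/41880 - 1*(-8529) = -24451*1/41880 + 8529 = -24451/41880 + 8529 = 357170069/41880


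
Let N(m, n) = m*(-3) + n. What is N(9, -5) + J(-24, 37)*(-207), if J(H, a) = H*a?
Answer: 183784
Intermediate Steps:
N(m, n) = n - 3*m (N(m, n) = -3*m + n = n - 3*m)
N(9, -5) + J(-24, 37)*(-207) = (-5 - 3*9) - 24*37*(-207) = (-5 - 27) - 888*(-207) = -32 + 183816 = 183784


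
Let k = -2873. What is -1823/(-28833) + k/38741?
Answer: -12212366/1117019253 ≈ -0.010933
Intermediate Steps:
-1823/(-28833) + k/38741 = -1823/(-28833) - 2873/38741 = -1823*(-1/28833) - 2873*1/38741 = 1823/28833 - 2873/38741 = -12212366/1117019253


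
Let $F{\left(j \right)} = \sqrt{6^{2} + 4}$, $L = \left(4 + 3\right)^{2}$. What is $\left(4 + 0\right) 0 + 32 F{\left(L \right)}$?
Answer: $64 \sqrt{10} \approx 202.39$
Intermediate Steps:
$L = 49$ ($L = 7^{2} = 49$)
$F{\left(j \right)} = 2 \sqrt{10}$ ($F{\left(j \right)} = \sqrt{36 + 4} = \sqrt{40} = 2 \sqrt{10}$)
$\left(4 + 0\right) 0 + 32 F{\left(L \right)} = \left(4 + 0\right) 0 + 32 \cdot 2 \sqrt{10} = 4 \cdot 0 + 64 \sqrt{10} = 0 + 64 \sqrt{10} = 64 \sqrt{10}$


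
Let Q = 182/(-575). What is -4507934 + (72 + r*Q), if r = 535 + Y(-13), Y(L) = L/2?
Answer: -2592116837/575 ≈ -4.5080e+6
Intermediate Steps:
Y(L) = L/2 (Y(L) = L*(1/2) = L/2)
r = 1057/2 (r = 535 + (1/2)*(-13) = 535 - 13/2 = 1057/2 ≈ 528.50)
Q = -182/575 (Q = 182*(-1/575) = -182/575 ≈ -0.31652)
-4507934 + (72 + r*Q) = -4507934 + (72 + (1057/2)*(-182/575)) = -4507934 + (72 - 96187/575) = -4507934 - 54787/575 = -2592116837/575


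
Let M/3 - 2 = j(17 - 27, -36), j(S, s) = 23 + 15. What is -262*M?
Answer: -31440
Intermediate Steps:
j(S, s) = 38
M = 120 (M = 6 + 3*38 = 6 + 114 = 120)
-262*M = -262*120 = -31440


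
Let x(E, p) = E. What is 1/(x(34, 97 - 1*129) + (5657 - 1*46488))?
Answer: -1/40797 ≈ -2.4512e-5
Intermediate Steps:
1/(x(34, 97 - 1*129) + (5657 - 1*46488)) = 1/(34 + (5657 - 1*46488)) = 1/(34 + (5657 - 46488)) = 1/(34 - 40831) = 1/(-40797) = -1/40797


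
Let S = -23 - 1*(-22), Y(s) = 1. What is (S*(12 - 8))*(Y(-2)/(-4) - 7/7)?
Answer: 5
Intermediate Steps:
S = -1 (S = -23 + 22 = -1)
(S*(12 - 8))*(Y(-2)/(-4) - 7/7) = (-(12 - 8))*(1/(-4) - 7/7) = (-1*4)*(1*(-1/4) - 7*1/7) = -4*(-1/4 - 1) = -4*(-5/4) = 5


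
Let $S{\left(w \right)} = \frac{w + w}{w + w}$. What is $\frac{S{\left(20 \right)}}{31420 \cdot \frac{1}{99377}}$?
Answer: $\frac{99377}{31420} \approx 3.1629$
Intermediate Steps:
$S{\left(w \right)} = 1$ ($S{\left(w \right)} = \frac{2 w}{2 w} = 2 w \frac{1}{2 w} = 1$)
$\frac{S{\left(20 \right)}}{31420 \cdot \frac{1}{99377}} = 1 \frac{1}{31420 \cdot \frac{1}{99377}} = 1 \frac{1}{\frac{31420}{99377}} = 1 \cdot \frac{99377}{31420} = \frac{99377}{31420}$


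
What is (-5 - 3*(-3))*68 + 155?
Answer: 427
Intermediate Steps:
(-5 - 3*(-3))*68 + 155 = (-5 + 9)*68 + 155 = 4*68 + 155 = 272 + 155 = 427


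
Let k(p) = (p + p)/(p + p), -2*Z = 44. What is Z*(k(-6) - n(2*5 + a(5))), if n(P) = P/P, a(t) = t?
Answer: 0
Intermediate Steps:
Z = -22 (Z = -½*44 = -22)
k(p) = 1 (k(p) = (2*p)/((2*p)) = (2*p)*(1/(2*p)) = 1)
n(P) = 1
Z*(k(-6) - n(2*5 + a(5))) = -22*(1 - 1*1) = -22*(1 - 1) = -22*0 = 0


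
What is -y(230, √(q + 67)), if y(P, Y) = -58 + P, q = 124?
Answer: -172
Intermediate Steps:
-y(230, √(q + 67)) = -(-58 + 230) = -1*172 = -172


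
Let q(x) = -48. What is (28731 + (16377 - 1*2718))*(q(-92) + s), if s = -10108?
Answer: -430512840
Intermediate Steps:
(28731 + (16377 - 1*2718))*(q(-92) + s) = (28731 + (16377 - 1*2718))*(-48 - 10108) = (28731 + (16377 - 2718))*(-10156) = (28731 + 13659)*(-10156) = 42390*(-10156) = -430512840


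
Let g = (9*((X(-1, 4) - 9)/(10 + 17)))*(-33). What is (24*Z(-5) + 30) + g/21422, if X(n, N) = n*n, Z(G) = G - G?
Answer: 321374/10711 ≈ 30.004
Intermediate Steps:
Z(G) = 0
X(n, N) = n²
g = 88 (g = (9*(((-1)² - 9)/(10 + 17)))*(-33) = (9*((1 - 9)/27))*(-33) = (9*(-8*1/27))*(-33) = (9*(-8/27))*(-33) = -8/3*(-33) = 88)
(24*Z(-5) + 30) + g/21422 = (24*0 + 30) + 88/21422 = (0 + 30) + 88*(1/21422) = 30 + 44/10711 = 321374/10711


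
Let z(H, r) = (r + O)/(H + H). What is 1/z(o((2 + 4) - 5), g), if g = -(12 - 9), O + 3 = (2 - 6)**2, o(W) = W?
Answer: 1/5 ≈ 0.20000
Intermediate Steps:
O = 13 (O = -3 + (2 - 6)**2 = -3 + (-4)**2 = -3 + 16 = 13)
g = -3 (g = -1*3 = -3)
z(H, r) = (13 + r)/(2*H) (z(H, r) = (r + 13)/(H + H) = (13 + r)/((2*H)) = (13 + r)*(1/(2*H)) = (13 + r)/(2*H))
1/z(o((2 + 4) - 5), g) = 1/((13 - 3)/(2*((2 + 4) - 5))) = 1/((1/2)*10/(6 - 5)) = 1/((1/2)*10/1) = 1/((1/2)*1*10) = 1/5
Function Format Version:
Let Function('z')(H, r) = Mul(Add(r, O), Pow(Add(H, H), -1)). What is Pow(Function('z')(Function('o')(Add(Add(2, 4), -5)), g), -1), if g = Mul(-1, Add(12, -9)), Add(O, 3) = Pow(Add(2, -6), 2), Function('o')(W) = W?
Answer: Rational(1, 5) ≈ 0.20000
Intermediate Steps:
O = 13 (O = Add(-3, Pow(Add(2, -6), 2)) = Add(-3, Pow(-4, 2)) = Add(-3, 16) = 13)
g = -3 (g = Mul(-1, 3) = -3)
Function('z')(H, r) = Mul(Rational(1, 2), Pow(H, -1), Add(13, r)) (Function('z')(H, r) = Mul(Add(r, 13), Pow(Add(H, H), -1)) = Mul(Add(13, r), Pow(Mul(2, H), -1)) = Mul(Add(13, r), Mul(Rational(1, 2), Pow(H, -1))) = Mul(Rational(1, 2), Pow(H, -1), Add(13, r)))
Pow(Function('z')(Function('o')(Add(Add(2, 4), -5)), g), -1) = Pow(Mul(Rational(1, 2), Pow(Add(Add(2, 4), -5), -1), Add(13, -3)), -1) = Pow(Mul(Rational(1, 2), Pow(Add(6, -5), -1), 10), -1) = Pow(Mul(Rational(1, 2), Pow(1, -1), 10), -1) = Pow(Mul(Rational(1, 2), 1, 10), -1) = Pow(5, -1) = Rational(1, 5)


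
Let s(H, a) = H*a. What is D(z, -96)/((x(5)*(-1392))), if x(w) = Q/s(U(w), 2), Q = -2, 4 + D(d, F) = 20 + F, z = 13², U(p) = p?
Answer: -25/87 ≈ -0.28736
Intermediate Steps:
z = 169
D(d, F) = 16 + F (D(d, F) = -4 + (20 + F) = 16 + F)
x(w) = -1/w (x(w) = -2*1/(2*w) = -1/w)
D(z, -96)/((x(5)*(-1392))) = (16 - 96)/((-1/5*(-1392))) = -80/(-1*⅕*(-1392)) = -80/((-⅕*(-1392))) = -80/1392/5 = -80*5/1392 = -25/87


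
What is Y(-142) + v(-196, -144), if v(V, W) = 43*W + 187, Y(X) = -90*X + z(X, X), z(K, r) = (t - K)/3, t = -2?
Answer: 20465/3 ≈ 6821.7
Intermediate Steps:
z(K, r) = -⅔ - K/3 (z(K, r) = (-2 - K)/3 = (-2 - K)*(⅓) = -⅔ - K/3)
Y(X) = -⅔ - 271*X/3 (Y(X) = -90*X + (-⅔ - X/3) = -⅔ - 271*X/3)
v(V, W) = 187 + 43*W
Y(-142) + v(-196, -144) = (-⅔ - 271/3*(-142)) + (187 + 43*(-144)) = (-⅔ + 38482/3) + (187 - 6192) = 38480/3 - 6005 = 20465/3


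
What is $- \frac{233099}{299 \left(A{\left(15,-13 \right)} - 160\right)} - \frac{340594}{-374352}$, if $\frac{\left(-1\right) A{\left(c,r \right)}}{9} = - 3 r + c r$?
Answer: $\frac{4928113127}{17405309064} \approx 0.28314$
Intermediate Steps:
$A{\left(c,r \right)} = 27 r - 9 c r$ ($A{\left(c,r \right)} = - 9 \left(- 3 r + c r\right) = 27 r - 9 c r$)
$- \frac{233099}{299 \left(A{\left(15,-13 \right)} - 160\right)} - \frac{340594}{-374352} = - \frac{233099}{299 \left(9 \left(-13\right) \left(3 - 15\right) - 160\right)} - \frac{340594}{-374352} = - \frac{233099}{299 \left(9 \left(-13\right) \left(3 - 15\right) - 160\right)} - - \frac{170297}{187176} = - \frac{233099}{299 \left(9 \left(-13\right) \left(-12\right) - 160\right)} + \frac{170297}{187176} = - \frac{233099}{299 \left(1404 - 160\right)} + \frac{170297}{187176} = - \frac{233099}{299 \cdot 1244} + \frac{170297}{187176} = - \frac{233099}{371956} + \frac{170297}{187176} = \frac{4928113127}{17405309064}$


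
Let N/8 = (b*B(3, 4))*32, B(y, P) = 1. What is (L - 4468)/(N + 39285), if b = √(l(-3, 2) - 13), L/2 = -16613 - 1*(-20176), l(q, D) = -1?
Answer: 104419530/1544228729 - 680448*I*√14/1544228729 ≈ 0.067619 - 0.0016487*I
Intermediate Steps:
L = 7126 (L = 2*(-16613 - 1*(-20176)) = 2*(-16613 + 20176) = 2*3563 = 7126)
b = I*√14 (b = √(-1 - 13) = √(-14) = I*√14 ≈ 3.7417*I)
N = 256*I*√14 (N = 8*(((I*√14)*1)*32) = 8*((I*√14)*32) = 8*(32*I*√14) = 256*I*√14 ≈ 957.86*I)
(L - 4468)/(N + 39285) = (7126 - 4468)/(256*I*√14 + 39285) = 2658/(39285 + 256*I*√14)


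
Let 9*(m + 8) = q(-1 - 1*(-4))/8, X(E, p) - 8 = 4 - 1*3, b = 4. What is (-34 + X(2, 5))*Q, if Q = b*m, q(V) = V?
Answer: 4775/6 ≈ 795.83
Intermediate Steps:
X(E, p) = 9 (X(E, p) = 8 + (4 - 1*3) = 8 + (4 - 3) = 8 + 1 = 9)
m = -191/24 (m = -8 + ((-1 - 1*(-4))/8)/9 = -8 + ((-1 + 4)*(⅛))/9 = -8 + (3*(⅛))/9 = -8 + (⅑)*(3/8) = -8 + 1/24 = -191/24 ≈ -7.9583)
Q = -191/6 (Q = 4*(-191/24) = -191/6 ≈ -31.833)
(-34 + X(2, 5))*Q = (-34 + 9)*(-191/6) = -25*(-191/6) = 4775/6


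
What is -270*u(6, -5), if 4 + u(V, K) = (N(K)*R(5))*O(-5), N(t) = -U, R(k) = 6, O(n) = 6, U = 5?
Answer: 49680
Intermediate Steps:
N(t) = -5 (N(t) = -1*5 = -5)
u(V, K) = -184 (u(V, K) = -4 - 5*6*6 = -4 - 30*6 = -4 - 180 = -184)
-270*u(6, -5) = -270*(-184) = 49680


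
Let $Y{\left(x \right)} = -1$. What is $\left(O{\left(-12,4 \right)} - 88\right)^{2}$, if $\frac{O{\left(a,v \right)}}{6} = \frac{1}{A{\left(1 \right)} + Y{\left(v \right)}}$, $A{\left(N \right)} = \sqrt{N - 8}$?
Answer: $\frac{2 \left(- 11343 i + 4136 \sqrt{7}\right)}{\sqrt{7} - 3 i} \approx 7872.6 + 352.22 i$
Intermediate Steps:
$A{\left(N \right)} = \sqrt{-8 + N}$ ($A{\left(N \right)} = \sqrt{N - 8} = \sqrt{-8 + N}$)
$O{\left(a,v \right)} = \frac{6}{-1 + i \sqrt{7}}$ ($O{\left(a,v \right)} = \frac{6}{\sqrt{-8 + 1} - 1} = \frac{6}{\sqrt{-7} - 1} = \frac{6}{i \sqrt{7} - 1} = \frac{6}{-1 + i \sqrt{7}}$)
$\left(O{\left(-12,4 \right)} - 88\right)^{2} = \left(\left(- \frac{3}{4} - \frac{3 i \sqrt{7}}{4}\right) - 88\right)^{2} = \left(- \frac{355}{4} - \frac{3 i \sqrt{7}}{4}\right)^{2}$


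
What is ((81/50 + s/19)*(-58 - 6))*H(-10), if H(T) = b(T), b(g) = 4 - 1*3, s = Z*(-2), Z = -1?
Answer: -52448/475 ≈ -110.42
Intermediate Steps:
s = 2 (s = -1*(-2) = 2)
b(g) = 1 (b(g) = 4 - 3 = 1)
H(T) = 1
((81/50 + s/19)*(-58 - 6))*H(-10) = ((81/50 + 2/19)*(-58 - 6))*1 = ((81*(1/50) + 2*(1/19))*(-64))*1 = ((81/50 + 2/19)*(-64))*1 = ((1639/950)*(-64))*1 = -52448/475*1 = -52448/475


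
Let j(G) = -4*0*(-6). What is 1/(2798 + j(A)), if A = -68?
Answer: 1/2798 ≈ 0.00035740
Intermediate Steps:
j(G) = 0 (j(G) = 0*(-6) = 0)
1/(2798 + j(A)) = 1/(2798 + 0) = 1/2798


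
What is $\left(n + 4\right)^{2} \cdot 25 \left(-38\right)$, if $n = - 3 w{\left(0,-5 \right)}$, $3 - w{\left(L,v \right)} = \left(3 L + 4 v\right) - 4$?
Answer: $-5632550$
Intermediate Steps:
$w{\left(L,v \right)} = 7 - 4 v - 3 L$ ($w{\left(L,v \right)} = 3 - \left(\left(3 L + 4 v\right) - 4\right) = 3 - \left(-4 + 3 L + 4 v\right) = 7 - 4 v - 3 L$)
$n = -81$ ($n = - 3 \left(7 - -20 - 0\right) = - 3 \left(7 + 20 + 0\right) = \left(-3\right) 27 = -81$)
$\left(n + 4\right)^{2} \cdot 25 \left(-38\right) = \left(-81 + 4\right)^{2} \cdot 25 \left(-38\right) = \left(-77\right)^{2} \cdot 25 \left(-38\right) = 5929 \cdot 25 \left(-38\right) = 148225 \left(-38\right) = -5632550$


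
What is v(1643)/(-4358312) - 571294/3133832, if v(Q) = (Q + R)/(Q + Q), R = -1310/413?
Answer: -422382461203997509/2316976621074706864 ≈ -0.18230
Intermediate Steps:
R = -1310/413 (R = -1310*1/413 = -1310/413 ≈ -3.1719)
v(Q) = (-1310/413 + Q)/(2*Q) (v(Q) = (Q - 1310/413)/(Q + Q) = (-1310/413 + Q)/((2*Q)) = (-1310/413 + Q)*(1/(2*Q)) = (-1310/413 + Q)/(2*Q))
v(1643)/(-4358312) - 571294/3133832 = ((1/826)*(-1310 + 413*1643)/1643)/(-4358312) - 571294/3133832 = ((1/826)*(1/1643)*(-1310 + 678559))*(-1/4358312) - 571294*1/3133832 = ((1/826)*(1/1643)*677249)*(-1/4358312) - 285647/1566916 = (677249/1357118)*(-1/4358312) - 285647/1566916 = -677249/5914743664816 - 285647/1566916 = -422382461203997509/2316976621074706864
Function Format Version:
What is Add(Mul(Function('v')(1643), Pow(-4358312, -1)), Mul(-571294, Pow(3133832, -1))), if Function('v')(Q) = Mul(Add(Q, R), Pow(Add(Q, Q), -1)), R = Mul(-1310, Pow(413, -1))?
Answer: Rational(-422382461203997509, 2316976621074706864) ≈ -0.18230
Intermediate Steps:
R = Rational(-1310, 413) (R = Mul(-1310, Rational(1, 413)) = Rational(-1310, 413) ≈ -3.1719)
Function('v')(Q) = Mul(Rational(1, 2), Pow(Q, -1), Add(Rational(-1310, 413), Q)) (Function('v')(Q) = Mul(Add(Q, Rational(-1310, 413)), Pow(Add(Q, Q), -1)) = Mul(Add(Rational(-1310, 413), Q), Pow(Mul(2, Q), -1)) = Mul(Add(Rational(-1310, 413), Q), Mul(Rational(1, 2), Pow(Q, -1))) = Mul(Rational(1, 2), Pow(Q, -1), Add(Rational(-1310, 413), Q)))
Add(Mul(Function('v')(1643), Pow(-4358312, -1)), Mul(-571294, Pow(3133832, -1))) = Add(Mul(Mul(Rational(1, 826), Pow(1643, -1), Add(-1310, Mul(413, 1643))), Pow(-4358312, -1)), Mul(-571294, Pow(3133832, -1))) = Add(Mul(Mul(Rational(1, 826), Rational(1, 1643), Add(-1310, 678559)), Rational(-1, 4358312)), Mul(-571294, Rational(1, 3133832))) = Add(Mul(Mul(Rational(1, 826), Rational(1, 1643), 677249), Rational(-1, 4358312)), Rational(-285647, 1566916)) = Add(Mul(Rational(677249, 1357118), Rational(-1, 4358312)), Rational(-285647, 1566916)) = Add(Rational(-677249, 5914743664816), Rational(-285647, 1566916)) = Rational(-422382461203997509, 2316976621074706864)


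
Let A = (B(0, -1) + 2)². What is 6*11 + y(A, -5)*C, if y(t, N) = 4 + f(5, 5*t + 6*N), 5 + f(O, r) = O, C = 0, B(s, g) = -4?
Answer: 66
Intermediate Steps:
A = 4 (A = (-4 + 2)² = (-2)² = 4)
f(O, r) = -5 + O
y(t, N) = 4 (y(t, N) = 4 + (-5 + 5) = 4 + 0 = 4)
6*11 + y(A, -5)*C = 6*11 + 4*0 = 66 + 0 = 66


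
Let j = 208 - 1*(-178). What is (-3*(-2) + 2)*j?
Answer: 3088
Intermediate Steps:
j = 386 (j = 208 + 178 = 386)
(-3*(-2) + 2)*j = (-3*(-2) + 2)*386 = (6 + 2)*386 = 8*386 = 3088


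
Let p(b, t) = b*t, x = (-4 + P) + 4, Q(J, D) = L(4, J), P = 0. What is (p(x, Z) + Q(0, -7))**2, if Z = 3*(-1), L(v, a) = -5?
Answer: 25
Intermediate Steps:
Q(J, D) = -5
Z = -3
x = 0 (x = (-4 + 0) + 4 = -4 + 4 = 0)
(p(x, Z) + Q(0, -7))**2 = (0*(-3) - 5)**2 = (0 - 5)**2 = (-5)**2 = 25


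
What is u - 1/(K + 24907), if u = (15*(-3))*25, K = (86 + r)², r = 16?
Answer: -39724876/35311 ≈ -1125.0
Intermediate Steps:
K = 10404 (K = (86 + 16)² = 102² = 10404)
u = -1125 (u = -45*25 = -1125)
u - 1/(K + 24907) = -1125 - 1/(10404 + 24907) = -1125 - 1/35311 = -39724876/35311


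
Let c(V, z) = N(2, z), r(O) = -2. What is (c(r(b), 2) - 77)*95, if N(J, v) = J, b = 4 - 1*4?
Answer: -7125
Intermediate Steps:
b = 0 (b = 4 - 4 = 0)
c(V, z) = 2
(c(r(b), 2) - 77)*95 = (2 - 77)*95 = -75*95 = -7125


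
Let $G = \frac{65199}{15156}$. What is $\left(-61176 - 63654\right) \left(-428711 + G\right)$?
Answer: $\frac{45060014902395}{842} \approx 5.3515 \cdot 10^{10}$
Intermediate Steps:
$G = \frac{21733}{5052}$ ($G = 65199 \cdot \frac{1}{15156} = \frac{21733}{5052} \approx 4.3019$)
$\left(-61176 - 63654\right) \left(-428711 + G\right) = \left(-61176 - 63654\right) \left(-428711 + \frac{21733}{5052}\right) = \left(-124830\right) \left(- \frac{2165826239}{5052}\right) = \frac{45060014902395}{842}$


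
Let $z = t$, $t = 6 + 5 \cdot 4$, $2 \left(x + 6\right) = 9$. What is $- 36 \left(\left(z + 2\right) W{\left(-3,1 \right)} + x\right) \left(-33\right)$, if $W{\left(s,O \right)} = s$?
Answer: $-101574$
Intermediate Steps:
$x = - \frac{3}{2}$ ($x = -6 + \frac{1}{2} \cdot 9 = -6 + \frac{9}{2} = - \frac{3}{2} \approx -1.5$)
$t = 26$ ($t = 6 + 20 = 26$)
$z = 26$
$- 36 \left(\left(z + 2\right) W{\left(-3,1 \right)} + x\right) \left(-33\right) = - 36 \left(\left(26 + 2\right) \left(-3\right) - \frac{3}{2}\right) \left(-33\right) = - 36 \left(28 \left(-3\right) - \frac{3}{2}\right) \left(-33\right) = - 36 \left(-84 - \frac{3}{2}\right) \left(-33\right) = \left(-36\right) \left(- \frac{171}{2}\right) \left(-33\right) = 3078 \left(-33\right) = -101574$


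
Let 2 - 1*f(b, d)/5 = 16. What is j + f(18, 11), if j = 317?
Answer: 247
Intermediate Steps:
f(b, d) = -70 (f(b, d) = 10 - 5*16 = 10 - 80 = -70)
j + f(18, 11) = 317 - 70 = 247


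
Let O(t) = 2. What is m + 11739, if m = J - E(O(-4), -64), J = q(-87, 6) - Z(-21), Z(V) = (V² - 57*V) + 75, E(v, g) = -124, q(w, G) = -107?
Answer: 10043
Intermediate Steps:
Z(V) = 75 + V² - 57*V
J = -1820 (J = -107 - (75 + (-21)² - 57*(-21)) = -107 - (75 + 441 + 1197) = -107 - 1*1713 = -107 - 1713 = -1820)
m = -1696 (m = -1820 - 1*(-124) = -1820 + 124 = -1696)
m + 11739 = -1696 + 11739 = 10043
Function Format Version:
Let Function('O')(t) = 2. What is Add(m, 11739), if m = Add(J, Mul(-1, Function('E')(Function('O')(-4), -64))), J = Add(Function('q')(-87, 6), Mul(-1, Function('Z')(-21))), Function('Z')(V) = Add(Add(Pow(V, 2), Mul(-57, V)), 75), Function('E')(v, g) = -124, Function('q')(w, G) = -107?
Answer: 10043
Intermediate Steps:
Function('Z')(V) = Add(75, Pow(V, 2), Mul(-57, V))
J = -1820 (J = Add(-107, Mul(-1, Add(75, Pow(-21, 2), Mul(-57, -21)))) = Add(-107, Mul(-1, Add(75, 441, 1197))) = Add(-107, Mul(-1, 1713)) = Add(-107, -1713) = -1820)
m = -1696 (m = Add(-1820, Mul(-1, -124)) = Add(-1820, 124) = -1696)
Add(m, 11739) = Add(-1696, 11739) = 10043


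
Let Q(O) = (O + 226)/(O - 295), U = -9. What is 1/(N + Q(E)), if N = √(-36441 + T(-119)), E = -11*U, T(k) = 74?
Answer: -63700/1397180297 - 38416*I*√36367/1397180297 ≈ -4.5592e-5 - 0.0052434*I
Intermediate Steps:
E = 99 (E = -11*(-9) = 99)
Q(O) = (226 + O)/(-295 + O)
N = I*√36367 (N = √(-36441 + 74) = √(-36367) = I*√36367 ≈ 190.7*I)
1/(N + Q(E)) = 1/(I*√36367 + (226 + 99)/(-295 + 99)) = 1/(I*√36367 + 325/(-196)) = 1/(I*√36367 - 1/196*325) = 1/(I*√36367 - 325/196) = 1/(-325/196 + I*√36367)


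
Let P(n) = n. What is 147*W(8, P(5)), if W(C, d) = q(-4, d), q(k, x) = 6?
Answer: 882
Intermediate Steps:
W(C, d) = 6
147*W(8, P(5)) = 147*6 = 882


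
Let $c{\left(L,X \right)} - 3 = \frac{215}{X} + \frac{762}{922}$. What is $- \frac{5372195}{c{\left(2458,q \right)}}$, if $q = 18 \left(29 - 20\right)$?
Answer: $- \frac{401206266990}{384883} \approx -1.0424 \cdot 10^{6}$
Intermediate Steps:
$q = 162$ ($q = 18 \cdot 9 = 162$)
$c{\left(L,X \right)} = \frac{1764}{461} + \frac{215}{X}$ ($c{\left(L,X \right)} = 3 + \left(\frac{215}{X} + \frac{762}{922}\right) = 3 + \left(\frac{215}{X} + 762 \cdot \frac{1}{922}\right) = 3 + \left(\frac{215}{X} + \frac{381}{461}\right) = 3 + \left(\frac{381}{461} + \frac{215}{X}\right) = \frac{1764}{461} + \frac{215}{X}$)
$- \frac{5372195}{c{\left(2458,q \right)}} = - \frac{5372195}{\frac{1764}{461} + \frac{215}{162}} = - \frac{5372195}{\frac{384883}{74682}} = \left(-5372195\right) \frac{74682}{384883} = - \frac{401206266990}{384883}$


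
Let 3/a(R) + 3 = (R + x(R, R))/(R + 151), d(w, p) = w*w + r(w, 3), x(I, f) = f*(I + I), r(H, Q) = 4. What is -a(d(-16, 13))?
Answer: -1233/134227 ≈ -0.0091859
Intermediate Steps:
x(I, f) = 2*I*f (x(I, f) = f*(2*I) = 2*I*f)
d(w, p) = 4 + w**2 (d(w, p) = w*w + 4 = w**2 + 4 = 4 + w**2)
a(R) = 3/(-3 + (R + 2*R**2)/(151 + R)) (a(R) = 3/(-3 + (R + 2*R*R)/(R + 151)) = 3/(-3 + (R + 2*R**2)/(151 + R)))
-a(d(-16, 13)) = -3*(151 + (4 + (-16)**2))/(-453 - 2*(4 + (-16)**2) + 2*(4 + (-16)**2)**2) = -3*(151 + (4 + 256))/(-453 - 2*(4 + 256) + 2*(4 + 256)**2) = -3*(151 + 260)/(-453 - 2*260 + 2*260**2) = -3*411/(-453 - 520 + 2*67600) = -3*411/(-453 - 520 + 135200) = -3*411/134227 = -1*1233/134227 = -1233/134227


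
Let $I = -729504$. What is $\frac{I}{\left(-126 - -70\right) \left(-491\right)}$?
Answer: $- \frac{91188}{3437} \approx -26.531$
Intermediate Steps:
$\frac{I}{\left(-126 - -70\right) \left(-491\right)} = - \frac{729504}{\left(-126 - -70\right) \left(-491\right)} = - \frac{729504}{\left(-126 + 70\right) \left(-491\right)} = - \frac{729504}{\left(-56\right) \left(-491\right)} = - \frac{729504}{27496} = \left(-729504\right) \frac{1}{27496} = - \frac{91188}{3437}$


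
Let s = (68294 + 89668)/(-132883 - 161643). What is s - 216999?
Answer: -31956002718/147263 ≈ -2.1700e+5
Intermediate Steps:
s = -78981/147263 (s = 157962/(-294526) = 157962*(-1/294526) = -78981/147263 ≈ -0.53633)
s - 216999 = -78981/147263 - 216999 = -31956002718/147263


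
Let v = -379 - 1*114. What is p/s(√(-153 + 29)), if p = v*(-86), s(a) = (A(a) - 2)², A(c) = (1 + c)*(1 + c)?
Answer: 42398*I/(1000*√31 + 15129*I) ≈ 2.4682 + 0.90833*I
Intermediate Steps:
v = -493 (v = -379 - 114 = -493)
A(c) = (1 + c)²
s(a) = (-2 + (1 + a)²)² (s(a) = ((1 + a)² - 2)² = (-2 + (1 + a)²)²)
p = 42398 (p = -493*(-86) = 42398)
p/s(√(-153 + 29)) = 42398/((-2 + (1 + √(-153 + 29))²)²) = 42398/((-2 + (1 + √(-124))²)²) = 42398/((-2 + (1 + 2*I*√31)²)²) = 42398/(-2 + (1 + 2*I*√31)²)²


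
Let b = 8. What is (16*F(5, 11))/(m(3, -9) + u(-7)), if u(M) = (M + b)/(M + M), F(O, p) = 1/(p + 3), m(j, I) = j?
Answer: 16/41 ≈ 0.39024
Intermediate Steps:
F(O, p) = 1/(3 + p)
u(M) = (8 + M)/(2*M) (u(M) = (M + 8)/(M + M) = (8 + M)/((2*M)) = (8 + M)*(1/(2*M)) = (8 + M)/(2*M))
(16*F(5, 11))/(m(3, -9) + u(-7)) = (16/(3 + 11))/(3 + (½)*(8 - 7)/(-7)) = (16/14)/(3 + (½)*(-⅐)*1) = (16*(1/14))/(3 - 1/14) = 8/(7*(41/14)) = (8/7)*(14/41) = 16/41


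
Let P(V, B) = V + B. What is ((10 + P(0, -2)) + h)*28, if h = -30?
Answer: -616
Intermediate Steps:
P(V, B) = B + V
((10 + P(0, -2)) + h)*28 = ((10 + (-2 + 0)) - 30)*28 = ((10 - 2) - 30)*28 = (8 - 30)*28 = -22*28 = -616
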